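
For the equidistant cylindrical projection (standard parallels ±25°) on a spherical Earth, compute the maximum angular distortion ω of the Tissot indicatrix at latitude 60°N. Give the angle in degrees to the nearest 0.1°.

The equidistant cylindrical projection with φ₀ = 25° has h = 1 (meridians true) and k = cos φ₀ / cos φ along parallels.
At 60°: h = 1.000, k = 1.813; principal scales a = 1.813, b = 1.000.
sin(ω/2) = (a − b)/(a + b) = 0.8126/2.813 = 0.2889, so ω = 2 arcsin(0.2889) ≈ 33.6°.

33.6°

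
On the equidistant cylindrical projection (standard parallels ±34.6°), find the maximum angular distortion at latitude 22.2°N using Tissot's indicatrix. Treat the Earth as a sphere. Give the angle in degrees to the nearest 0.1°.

With standard parallel φ₀ = 34.6°, the equirectangular projection gives x = Rλ cos φ₀, y = Rφ, so h = 1 and k = cos 34.6° / cos φ.
At 22.2°: h = 1.000, k = 0.8890; principal scales a = 1.000, b = 0.8890.
sin(ω/2) = (a − b)/(a + b) = 0.1110/1.889 = 0.05874, so ω = 2 arcsin(0.05874) ≈ 6.7°.

6.7°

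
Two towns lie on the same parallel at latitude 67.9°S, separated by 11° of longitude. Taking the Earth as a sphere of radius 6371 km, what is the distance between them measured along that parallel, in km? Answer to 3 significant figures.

Arc length along a parallel = R cos φ · Δλ (with Δλ in radians).
= 6371 × cos 67.9° × (11° × π/180) = 6371 × 0.3762 × 0.1920 ≈ 460 km.

460 km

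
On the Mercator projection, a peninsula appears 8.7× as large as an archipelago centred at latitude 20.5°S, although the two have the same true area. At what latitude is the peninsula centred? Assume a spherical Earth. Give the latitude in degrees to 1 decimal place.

71.5°

For equal true areas on Mercator, apparent areas scale as sec²φ, so the ratio is cos²φ₂ / cos²φ₁.
cos²φ₂ / cos²φ₁ = 8.7  ⇒  cos φ₁ = cos 20.5° / √8.7 = 0.9367/2.950 = 0.3176.
φ₁ = arccos(0.3176) ≈ 71.5°.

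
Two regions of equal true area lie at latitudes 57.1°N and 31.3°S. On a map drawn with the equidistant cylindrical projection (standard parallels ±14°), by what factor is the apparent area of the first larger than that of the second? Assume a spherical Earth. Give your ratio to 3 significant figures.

1.57

The equidistant cylindrical projection with φ₀ = 14° has h = 1 (meridians true) and k = cos φ₀ / cos φ along parallels.
Areal scale at 57.1°: h·k = 1.000 × 1.786 = 1.786.
Areal scale at 31.3°: h·k = 1.000 × 1.136 = 1.136.
Ratio = 1.786/1.136 ≈ 1.57.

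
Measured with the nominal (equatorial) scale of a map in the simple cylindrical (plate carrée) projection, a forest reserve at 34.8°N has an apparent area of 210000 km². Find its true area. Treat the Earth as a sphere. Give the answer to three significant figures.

172000 km²

For the equirectangular projection with φ₀ = 0 (plate carrée), h = 1 along meridians and k = sec φ along parallels.
Areal scale = h·k = 1 × sec φ; at 34.8°, h = 1.000, k = 1.218, so h·k = 1.218.
True area = apparent / (areal scale) = 210000 / 1.218 ≈ 172000 km².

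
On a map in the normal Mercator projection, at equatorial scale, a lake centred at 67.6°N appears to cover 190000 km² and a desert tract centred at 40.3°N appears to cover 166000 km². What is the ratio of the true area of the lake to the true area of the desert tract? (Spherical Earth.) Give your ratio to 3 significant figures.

0.286

On Mercator the areal scale is sec²φ, so true area = apparent × cos²φ.
True area of lake: 190000 × cos²(67.6°) = 190000 × 0.1452 = 27590 km².
True area of desert tract: 166000 × cos²(40.3°) = 166000 × 0.5817 = 96560 km².
Ratio = 27590 / 96560 ≈ 0.286.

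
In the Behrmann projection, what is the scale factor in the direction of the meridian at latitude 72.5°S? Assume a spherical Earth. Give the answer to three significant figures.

Behrmann is a cylindrical equal-area projection with standard parallels at ±30°. For cylindrical equal-area with standard parallel φ₀, h = cos φ / cos φ₀ and k = cos φ₀ / cos φ, so h·k = 1.
h = cos 72.5° / cos 30° = 0.3007/0.8660 = 0.3472.

0.347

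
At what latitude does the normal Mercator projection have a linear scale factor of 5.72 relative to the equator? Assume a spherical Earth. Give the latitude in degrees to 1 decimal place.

79.9°

Mercator scale is k = sec φ = 1/cos φ.
1/cos φ = 5.72  ⇒  cos φ = 0.1748  ⇒  φ = arccos(0.1748) ≈ 79.9°.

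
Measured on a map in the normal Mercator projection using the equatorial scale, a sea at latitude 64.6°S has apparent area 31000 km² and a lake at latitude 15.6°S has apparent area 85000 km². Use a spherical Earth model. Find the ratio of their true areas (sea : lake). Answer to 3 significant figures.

0.0723

On Mercator the areal scale is sec²φ, so true area = apparent × cos²φ.
True area of sea: 31000 × cos²(64.6°) = 31000 × 0.1840 = 5704 km².
True area of lake: 85000 × cos²(15.6°) = 85000 × 0.9277 = 78850 km².
Ratio = 5704 / 78850 ≈ 0.0723.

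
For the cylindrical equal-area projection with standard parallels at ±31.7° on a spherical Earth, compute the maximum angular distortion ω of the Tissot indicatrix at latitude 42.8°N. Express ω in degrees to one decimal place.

For cylindrical equal-area with standard parallel φ₀, h = cos φ / cos φ₀ and k = cos φ₀ / cos φ, so h·k = 1.
At 42.8°: h = 0.8624, k = 1.160; principal scales a = 1.160, b = 0.8624.
sin(ω/2) = (a − b)/(a + b) = 0.2972/2.022 = 0.1470, so ω = 2 arcsin(0.1470) ≈ 16.9°.

16.9°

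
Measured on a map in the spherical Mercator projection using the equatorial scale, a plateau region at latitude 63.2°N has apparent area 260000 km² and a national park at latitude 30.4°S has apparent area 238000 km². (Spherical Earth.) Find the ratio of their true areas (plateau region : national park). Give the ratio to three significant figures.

0.299

On Mercator the areal scale is sec²φ, so true area = apparent × cos²φ.
True area of plateau region: 260000 × cos²(63.2°) = 260000 × 0.2033 = 52860 km².
True area of national park: 238000 × cos²(30.4°) = 238000 × 0.7439 = 177100 km².
Ratio = 52860 / 177100 ≈ 0.299.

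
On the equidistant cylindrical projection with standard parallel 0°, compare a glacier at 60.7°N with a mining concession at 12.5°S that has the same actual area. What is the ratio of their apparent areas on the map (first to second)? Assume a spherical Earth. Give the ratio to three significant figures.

For the equirectangular projection with φ₀ = 0 (plate carrée), h = 1 along meridians and k = sec φ along parallels.
Areal scale at 60.7°: h·k = 1.000 × 2.043 = 2.043.
Areal scale at 12.5°: h·k = 1.000 × 1.024 = 1.024.
Ratio = 2.043/1.024 ≈ 1.99.

1.99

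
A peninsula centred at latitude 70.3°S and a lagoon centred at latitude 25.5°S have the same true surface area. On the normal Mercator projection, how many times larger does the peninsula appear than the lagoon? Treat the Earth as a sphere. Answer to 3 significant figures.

7.17

Mercator is conformal with k = sec φ, so areal scale = k² = sec²φ.
At 70.3°: sec²(70.3°) = 1/0.3371² = 8.800.
At 25.5°: sec²(25.5°) = 1/0.9026² = 1.228.
Ratio = 8.800/1.228 = cos²(25.5°)/cos²(70.3°) ≈ 7.17.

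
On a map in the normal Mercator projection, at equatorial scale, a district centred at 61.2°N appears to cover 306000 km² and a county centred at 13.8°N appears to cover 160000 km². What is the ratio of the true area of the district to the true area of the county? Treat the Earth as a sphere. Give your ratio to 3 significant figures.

0.471

Since Mercator area scale is 1/cos²φ, the true area equals the apparent area multiplied by cos²φ.
True area of district: 306000 × cos²(61.2°) = 306000 × 0.2321 = 71020 km².
True area of county: 160000 × cos²(13.8°) = 160000 × 0.9431 = 150900 km².
Ratio = 71020 / 150900 ≈ 0.471.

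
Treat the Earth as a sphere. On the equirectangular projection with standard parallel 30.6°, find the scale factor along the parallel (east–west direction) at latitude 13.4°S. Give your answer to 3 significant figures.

0.885

The equidistant cylindrical projection with φ₀ = 30.6° has h = 1 (meridians true) and k = cos φ₀ / cos φ along parallels.
k = cos 30.6° / cos 13.4° = 0.8607/0.9728 = 0.8848.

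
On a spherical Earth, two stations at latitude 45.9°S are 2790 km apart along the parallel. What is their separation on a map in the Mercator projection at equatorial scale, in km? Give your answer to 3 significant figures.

Mercator is conformal, so the point scale is isotropic: h = k = sec φ = 1/cos φ.
Along the parallel, k = sec 45.9° = 1/0.6959 = 1.437.
Map distance = 2790 × 1.437 ≈ 4010 km.

4010 km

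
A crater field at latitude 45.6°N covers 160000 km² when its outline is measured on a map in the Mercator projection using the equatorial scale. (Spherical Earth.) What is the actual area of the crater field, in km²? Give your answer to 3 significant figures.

78300 km²

Mercator is conformal, so the point scale is isotropic: h = k = sec φ = 1/cos φ.
Areal scale = k² = sec²φ = 1/cos²(45.6°) = 1/0.6997² = 2.043.
True area = apparent / (areal scale) = 160000 / 2.043 ≈ 78300 km².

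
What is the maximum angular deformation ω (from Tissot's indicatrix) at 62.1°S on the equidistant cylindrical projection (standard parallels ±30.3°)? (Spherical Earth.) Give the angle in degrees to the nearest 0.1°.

34.6°

In the equirectangular projection with standard parallel φ₀ = 30.3° (x = Rλ cos φ₀, y = Rφ), meridians are true-scale (h = 1) and the parallel scale is k = cos φ₀ / cos φ.
At 62.1°: h = 1.000, k = 1.845; principal scales a = 1.845, b = 1.000.
sin(ω/2) = (a − b)/(a + b) = 0.8451/2.845 = 0.2970, so ω = 2 arcsin(0.2970) ≈ 34.6°.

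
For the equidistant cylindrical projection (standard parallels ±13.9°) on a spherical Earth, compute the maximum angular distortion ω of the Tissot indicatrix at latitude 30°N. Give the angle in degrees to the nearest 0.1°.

With standard parallel φ₀ = 13.9°, the equirectangular projection gives x = Rλ cos φ₀, y = Rφ, so h = 1 and k = cos 13.9° / cos φ.
At 30°: h = 1.000, k = 1.121; principal scales a = 1.121, b = 1.000.
sin(ω/2) = (a − b)/(a + b) = 0.1209/2.121 = 0.05700, so ω = 2 arcsin(0.05700) ≈ 6.5°.

6.5°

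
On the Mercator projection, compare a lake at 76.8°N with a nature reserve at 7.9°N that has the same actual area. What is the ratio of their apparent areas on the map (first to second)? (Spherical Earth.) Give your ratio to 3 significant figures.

Mercator areal scale is sec²φ.
At 76.8°: sec²(76.8°) = 1/0.2284² = 19.18.
At 7.9°: sec²(7.9°) = 1/0.9905² = 1.019.
Ratio = 19.18/1.019 = cos²(7.9°)/cos²(76.8°) ≈ 18.8.

18.8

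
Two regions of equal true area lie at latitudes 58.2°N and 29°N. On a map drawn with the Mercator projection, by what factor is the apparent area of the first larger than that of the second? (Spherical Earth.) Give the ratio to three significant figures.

Mercator is conformal with k = sec φ, so areal scale = k² = sec²φ.
At 58.2°: sec²(58.2°) = 1/0.5270² = 3.601.
At 29°: sec²(29°) = 1/0.8746² = 1.307.
Ratio = 3.601/1.307 = cos²(29°)/cos²(58.2°) ≈ 2.75.

2.75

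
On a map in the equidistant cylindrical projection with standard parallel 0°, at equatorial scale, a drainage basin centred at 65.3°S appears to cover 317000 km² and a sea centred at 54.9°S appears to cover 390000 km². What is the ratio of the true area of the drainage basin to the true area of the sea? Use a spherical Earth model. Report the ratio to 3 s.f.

0.591

Plate carrée has h = 1 and k = sec φ, giving areal scale sec φ; true area = (apparent area) · cos φ.
True area of drainage basin: 317000 × cos(65.3°) = 317000 × 0.4179 = 132500 km².
True area of sea: 390000 × cos(54.9°) = 390000 × 0.5750 = 224300 km².
Ratio = 132500 / 224300 ≈ 0.591.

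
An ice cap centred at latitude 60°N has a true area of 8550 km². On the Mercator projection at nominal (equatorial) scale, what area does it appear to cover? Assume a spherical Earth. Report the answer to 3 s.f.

Mercator is conformal, so the point scale is isotropic: h = k = sec φ = 1/cos φ.
Areal scale = k² = sec²φ = 1/cos²(60°) = 1/0.5000² = 4.000.
Apparent area = 8550 × 4.000 ≈ 34200 km².

34200 km²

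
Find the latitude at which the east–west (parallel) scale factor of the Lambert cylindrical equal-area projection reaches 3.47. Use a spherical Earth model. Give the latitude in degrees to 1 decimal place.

73.3°

The Lambert cylindrical equal-area projection is the cylindrical equal-area projection with its standard parallel at the equator (φ₀ = 0). Cylindrical equal-area (φ₀ = 0°): h = cos φ / cos 0° along meridians, k = cos 0° / cos φ along parallels; h·k = 1.
k = cos φ₀ / cos φ = 3.47  ⇒  cos φ = cos 0° / 3.47 = 0.2882.
φ = arccos(0.2882) ≈ 73.3°.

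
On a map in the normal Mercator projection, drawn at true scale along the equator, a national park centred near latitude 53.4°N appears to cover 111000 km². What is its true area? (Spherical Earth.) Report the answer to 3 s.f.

The Mercator projection is conformal; its linear scale factor is the same in every direction and equals sec φ = 1/cos φ.
Areal scale = k² = sec²φ = 1/cos²(53.4°) = 1/0.5962² = 2.813.
True area = apparent / (areal scale) = 111000 / 2.813 ≈ 39500 km².

39500 km²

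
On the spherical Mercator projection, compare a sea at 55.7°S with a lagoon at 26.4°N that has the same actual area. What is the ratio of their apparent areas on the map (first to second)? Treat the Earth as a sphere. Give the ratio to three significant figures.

On Mercator, area is exaggerated by sec²φ = 1/cos²φ.
At 55.7°: sec²(55.7°) = 1/0.5635² = 3.149.
At 26.4°: sec²(26.4°) = 1/0.8957² = 1.246.
Ratio = 3.149/1.246 = cos²(26.4°)/cos²(55.7°) ≈ 2.53.

2.53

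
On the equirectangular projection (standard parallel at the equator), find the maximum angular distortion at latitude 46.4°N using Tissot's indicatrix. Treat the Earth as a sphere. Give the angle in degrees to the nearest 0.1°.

Plate carrée maps x = Rλ, y = Rφ. The meridian scale is h = 1 and the parallel scale is k = 1/cos φ = sec φ.
At 46.4°: h = 1.000, k = 1.450; principal scales a = 1.450, b = 1.000.
sin(ω/2) = (a − b)/(a + b) = 0.4501/2.450 = 0.1837, so ω = 2 arcsin(0.1837) ≈ 21.2°.

21.2°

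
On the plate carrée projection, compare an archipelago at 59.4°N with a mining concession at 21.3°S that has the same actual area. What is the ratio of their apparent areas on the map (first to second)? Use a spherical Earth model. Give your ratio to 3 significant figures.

1.83

In the plate carrée (x = Rλ, y = Rφ), meridians are true-scale (h = 1) and parallels are stretched by k = sec φ.
Areal scale at 59.4°: h·k = 1.000 × 1.964 = 1.964.
Areal scale at 21.3°: h·k = 1.000 × 1.073 = 1.073.
Ratio = 1.964/1.073 ≈ 1.83.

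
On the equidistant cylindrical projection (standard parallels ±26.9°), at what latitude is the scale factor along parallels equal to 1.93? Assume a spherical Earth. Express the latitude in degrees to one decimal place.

62.5°

In the equirectangular projection with standard parallel φ₀ = 26.9° (x = Rλ cos φ₀, y = Rφ), meridians are true-scale (h = 1) and the parallel scale is k = cos φ₀ / cos φ.
k = cos φ₀ / cos φ = 1.93  ⇒  cos φ = cos 26.9° / 1.93 = 0.4621.
φ = arccos(0.4621) ≈ 62.5°.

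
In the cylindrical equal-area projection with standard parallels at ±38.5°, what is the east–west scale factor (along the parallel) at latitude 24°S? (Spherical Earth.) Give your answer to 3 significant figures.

For cylindrical equal-area with standard parallel φ₀, h = cos φ / cos φ₀ and k = cos φ₀ / cos φ, so h·k = 1.
k = cos 38.5° / cos 24° = 0.7826/0.9135 = 0.8567.

0.857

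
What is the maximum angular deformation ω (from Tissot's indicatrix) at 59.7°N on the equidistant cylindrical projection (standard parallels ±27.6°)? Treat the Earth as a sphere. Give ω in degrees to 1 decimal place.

31.9°

The equidistant cylindrical projection with φ₀ = 27.6° has h = 1 (meridians true) and k = cos φ₀ / cos φ along parallels.
At 59.7°: h = 1.000, k = 1.757; principal scales a = 1.757, b = 1.000.
sin(ω/2) = (a − b)/(a + b) = 0.7565/2.757 = 0.2744, so ω = 2 arcsin(0.2744) ≈ 31.9°.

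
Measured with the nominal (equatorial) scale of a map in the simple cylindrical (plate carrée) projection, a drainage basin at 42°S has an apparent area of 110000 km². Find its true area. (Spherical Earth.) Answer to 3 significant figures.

81700 km²

In the plate carrée (x = Rλ, y = Rφ), meridians are true-scale (h = 1) and parallels are stretched by k = sec φ.
Areal scale = h·k = 1 × sec φ; at 42°, h = 1.000, k = 1.346, so h·k = 1.346.
True area = apparent / (areal scale) = 110000 / 1.346 ≈ 81700 km².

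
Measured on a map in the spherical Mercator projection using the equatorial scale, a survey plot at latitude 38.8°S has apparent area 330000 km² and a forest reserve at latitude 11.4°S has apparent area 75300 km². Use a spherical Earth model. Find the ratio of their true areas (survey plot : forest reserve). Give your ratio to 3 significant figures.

Mercator's areal exaggeration is sec²φ; hence true area = (apparent area) · cos²φ.
True area of survey plot: 330000 × cos²(38.8°) = 330000 × 0.6074 = 200400 km².
True area of forest reserve: 75300 × cos²(11.4°) = 75300 × 0.9609 = 72360 km².
Ratio = 200400 / 72360 ≈ 2.77.

2.77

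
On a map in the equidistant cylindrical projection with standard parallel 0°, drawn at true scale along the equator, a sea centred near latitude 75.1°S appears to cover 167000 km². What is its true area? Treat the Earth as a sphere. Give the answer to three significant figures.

Plate carrée maps x = Rλ, y = Rφ. The meridian scale is h = 1 and the parallel scale is k = 1/cos φ = sec φ.
Areal scale = h·k = 1 × sec φ; at 75.1°, h = 1.000, k = 3.889, so h·k = 3.889.
True area = apparent / (areal scale) = 167000 / 3.889 ≈ 42900 km².

42900 km²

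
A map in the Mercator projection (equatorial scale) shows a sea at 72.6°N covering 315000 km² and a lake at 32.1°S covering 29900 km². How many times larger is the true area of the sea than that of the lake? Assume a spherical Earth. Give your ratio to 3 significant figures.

On Mercator the areal scale is sec²φ, so true area = apparent × cos²φ.
True area of sea: 315000 × cos²(72.6°) = 315000 × 0.08943 = 28170 km².
True area of lake: 29900 × cos²(32.1°) = 29900 × 0.7176 = 21460 km².
Ratio = 28170 / 21460 ≈ 1.31.

1.31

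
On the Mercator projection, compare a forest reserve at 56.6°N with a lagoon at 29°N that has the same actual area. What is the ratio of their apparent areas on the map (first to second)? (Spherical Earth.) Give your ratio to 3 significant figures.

2.52

Mercator areal scale is sec²φ.
At 56.6°: sec²(56.6°) = 1/0.5505² = 3.300.
At 29°: sec²(29°) = 1/0.8746² = 1.307.
Ratio = 3.300/1.307 = cos²(29°)/cos²(56.6°) ≈ 2.52.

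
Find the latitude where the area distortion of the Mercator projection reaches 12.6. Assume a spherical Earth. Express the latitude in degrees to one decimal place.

Mercator areal scale is sec²φ.
sec²φ = 12.6  ⇒  cos²φ = 0.07937  ⇒  cos φ = 0.2817.
φ = arccos(0.2817) ≈ 73.6°.

73.6°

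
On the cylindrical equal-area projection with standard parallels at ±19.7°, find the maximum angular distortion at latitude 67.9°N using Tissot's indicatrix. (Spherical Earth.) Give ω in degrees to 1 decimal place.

For cylindrical equal-area with standard parallel φ₀, h = cos φ / cos φ₀ and k = cos φ₀ / cos φ, so h·k = 1.
At 67.9°: h = 0.3996, k = 2.502; principal scales a = 2.502, b = 0.3996.
sin(ω/2) = (a − b)/(a + b) = 2.103/2.902 = 0.7246, so ω = 2 arcsin(0.7246) ≈ 92.9°.

92.9°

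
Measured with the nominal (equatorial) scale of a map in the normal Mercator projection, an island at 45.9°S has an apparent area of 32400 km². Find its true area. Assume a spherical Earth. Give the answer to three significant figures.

15700 km²

Mercator is conformal, so the point scale is isotropic: h = k = sec φ = 1/cos φ.
Areal scale = k² = sec²φ = 1/cos²(45.9°) = 1/0.6959² = 2.065.
True area = apparent / (areal scale) = 32400 / 2.065 ≈ 15700 km².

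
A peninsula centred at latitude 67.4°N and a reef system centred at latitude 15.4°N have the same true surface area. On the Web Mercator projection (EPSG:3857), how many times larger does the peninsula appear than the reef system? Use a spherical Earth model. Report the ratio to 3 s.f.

6.29

On Mercator, area is exaggerated by sec²φ = 1/cos²φ.
At 67.4°: sec²(67.4°) = 1/0.3843² = 6.771.
At 15.4°: sec²(15.4°) = 1/0.9641² = 1.076.
Ratio = 6.771/1.076 = cos²(15.4°)/cos²(67.4°) ≈ 6.29.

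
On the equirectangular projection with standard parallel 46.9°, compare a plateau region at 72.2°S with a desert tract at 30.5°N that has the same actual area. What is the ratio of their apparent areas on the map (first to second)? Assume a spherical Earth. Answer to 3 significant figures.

2.82

The equidistant cylindrical projection with φ₀ = 46.9° has h = 1 (meridians true) and k = cos φ₀ / cos φ along parallels.
Areal scale at 72.2°: h·k = 1.000 × 2.235 = 2.235.
Areal scale at 30.5°: h·k = 1.000 × 0.7930 = 0.7930.
Ratio = 2.235/0.7930 ≈ 2.82.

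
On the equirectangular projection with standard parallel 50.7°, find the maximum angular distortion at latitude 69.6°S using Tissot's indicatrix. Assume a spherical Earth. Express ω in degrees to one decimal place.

33.7°

In the equirectangular projection with standard parallel φ₀ = 50.7° (x = Rλ cos φ₀, y = Rφ), meridians are true-scale (h = 1) and the parallel scale is k = cos φ₀ / cos φ.
At 69.6°: h = 1.000, k = 1.817; principal scales a = 1.817, b = 1.000.
sin(ω/2) = (a − b)/(a + b) = 0.8171/2.817 = 0.2900, so ω = 2 arcsin(0.2900) ≈ 33.7°.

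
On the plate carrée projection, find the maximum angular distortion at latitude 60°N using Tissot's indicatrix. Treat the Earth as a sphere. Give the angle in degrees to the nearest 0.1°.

Plate carrée maps x = Rλ, y = Rφ. The meridian scale is h = 1 and the parallel scale is k = 1/cos φ = sec φ.
At 60°: h = 1.000, k = 2.000; principal scales a = 2.000, b = 1.000.
sin(ω/2) = (a − b)/(a + b) = 1.0000/3.000 = 0.3333, so ω = 2 arcsin(0.3333) ≈ 38.9°.

38.9°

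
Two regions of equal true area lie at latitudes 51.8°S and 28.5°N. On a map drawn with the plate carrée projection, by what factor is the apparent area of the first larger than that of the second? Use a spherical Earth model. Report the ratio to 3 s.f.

Plate carrée maps x = Rλ, y = Rφ. The meridian scale is h = 1 and the parallel scale is k = 1/cos φ = sec φ.
Areal scale at 51.8°: h·k = 1.000 × 1.617 = 1.617.
Areal scale at 28.5°: h·k = 1.000 × 1.138 = 1.138.
Ratio = 1.617/1.138 ≈ 1.42.

1.42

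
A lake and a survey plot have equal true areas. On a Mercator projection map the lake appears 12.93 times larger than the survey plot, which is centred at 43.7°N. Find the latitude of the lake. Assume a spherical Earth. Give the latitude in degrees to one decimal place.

Mercator areal scale is sec²φ, so apparent-area ratio = sec²φ₁ / sec²φ₂ = cos²φ₂ / cos²φ₁.
cos²φ₂ / cos²φ₁ = 12.93  ⇒  cos φ₁ = cos 43.7° / √12.93 = 0.7230/3.596 = 0.2011.
φ₁ = arccos(0.2011) ≈ 78.4°.

78.4°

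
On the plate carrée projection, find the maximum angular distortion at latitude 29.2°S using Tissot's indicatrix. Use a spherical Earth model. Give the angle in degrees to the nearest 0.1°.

7.8°

Plate carrée maps x = Rλ, y = Rφ. The meridian scale is h = 1 and the parallel scale is k = 1/cos φ = sec φ.
At 29.2°: h = 1.000, k = 1.146; principal scales a = 1.146, b = 1.000.
sin(ω/2) = (a − b)/(a + b) = 0.1456/2.146 = 0.06785, so ω = 2 arcsin(0.06785) ≈ 7.8°.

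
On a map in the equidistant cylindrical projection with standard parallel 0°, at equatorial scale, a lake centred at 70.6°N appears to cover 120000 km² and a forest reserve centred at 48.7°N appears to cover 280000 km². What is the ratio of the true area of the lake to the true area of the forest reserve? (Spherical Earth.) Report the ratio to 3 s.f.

On the plate carrée, areal scale = h·k = 1 × sec φ, so true area = apparent × cos φ.
True area of lake: 120000 × cos(70.6°) = 120000 × 0.3322 = 39860 km².
True area of forest reserve: 280000 × cos(48.7°) = 280000 × 0.6600 = 184800 km².
Ratio = 39860 / 184800 ≈ 0.216.

0.216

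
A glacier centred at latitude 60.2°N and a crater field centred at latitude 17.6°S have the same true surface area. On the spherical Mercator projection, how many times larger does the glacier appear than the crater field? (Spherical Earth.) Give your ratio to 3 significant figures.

Mercator areal scale is sec²φ.
At 60.2°: sec²(60.2°) = 1/0.4970² = 4.049.
At 17.6°: sec²(17.6°) = 1/0.9532² = 1.101.
Ratio = 4.049/1.101 = cos²(17.6°)/cos²(60.2°) ≈ 3.68.

3.68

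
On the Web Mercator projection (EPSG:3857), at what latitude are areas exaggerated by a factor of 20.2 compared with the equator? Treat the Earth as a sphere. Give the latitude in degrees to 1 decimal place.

77.1°

Mercator areal scale is sec²φ.
sec²φ = 20.2  ⇒  cos²φ = 0.04950  ⇒  cos φ = 0.2225.
φ = arccos(0.2225) ≈ 77.1°.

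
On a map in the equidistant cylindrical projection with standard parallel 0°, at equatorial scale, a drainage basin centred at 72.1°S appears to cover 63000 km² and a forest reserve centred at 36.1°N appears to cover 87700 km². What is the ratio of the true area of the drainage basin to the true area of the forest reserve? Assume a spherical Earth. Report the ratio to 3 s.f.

Plate carrée has h = 1 and k = sec φ, giving areal scale sec φ; true area = (apparent area) · cos φ.
True area of drainage basin: 63000 × cos(72.1°) = 63000 × 0.3074 = 19360 km².
True area of forest reserve: 87700 × cos(36.1°) = 87700 × 0.8080 = 70860 km².
Ratio = 19360 / 70860 ≈ 0.273.

0.273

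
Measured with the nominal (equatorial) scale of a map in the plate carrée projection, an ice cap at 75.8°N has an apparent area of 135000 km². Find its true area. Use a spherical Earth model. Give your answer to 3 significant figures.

In the plate carrée (x = Rλ, y = Rφ), meridians are true-scale (h = 1) and parallels are stretched by k = sec φ.
Areal scale = h·k = 1 × sec φ; at 75.8°, h = 1.000, k = 4.077, so h·k = 4.077.
True area = apparent / (areal scale) = 135000 / 4.077 ≈ 33100 km².

33100 km²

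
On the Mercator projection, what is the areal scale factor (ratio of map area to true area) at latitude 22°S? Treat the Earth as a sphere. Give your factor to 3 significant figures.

Mercator is conformal, so the point scale is isotropic: h = k = sec φ = 1/cos φ.
Areal scale = k² = sec²φ = 1/cos²(22°) = 1/0.9272² = 1.163.

1.16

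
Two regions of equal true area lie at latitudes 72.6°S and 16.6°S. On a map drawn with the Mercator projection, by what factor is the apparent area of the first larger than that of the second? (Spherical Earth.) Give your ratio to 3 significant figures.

10.3

On Mercator, area is exaggerated by sec²φ = 1/cos²φ.
At 72.6°: sec²(72.6°) = 1/0.2990² = 11.18.
At 16.6°: sec²(16.6°) = 1/0.9583² = 1.089.
Ratio = 11.18/1.089 = cos²(16.6°)/cos²(72.6°) ≈ 10.3.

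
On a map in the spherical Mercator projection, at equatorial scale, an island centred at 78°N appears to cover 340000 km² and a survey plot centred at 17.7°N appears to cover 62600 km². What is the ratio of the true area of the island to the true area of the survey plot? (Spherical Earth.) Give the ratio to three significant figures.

On Mercator the areal scale is sec²φ, so true area = apparent × cos²φ.
True area of island: 340000 × cos²(78°) = 340000 × 0.04323 = 14700 km².
True area of survey plot: 62600 × cos²(17.7°) = 62600 × 0.9076 = 56810 km².
Ratio = 14700 / 56810 ≈ 0.259.

0.259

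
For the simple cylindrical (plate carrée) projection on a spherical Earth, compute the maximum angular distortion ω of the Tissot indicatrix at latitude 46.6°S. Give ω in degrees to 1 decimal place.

For the equirectangular projection with φ₀ = 0 (plate carrée), h = 1 along meridians and k = sec φ along parallels.
At 46.6°: h = 1.000, k = 1.455; principal scales a = 1.455, b = 1.000.
sin(ω/2) = (a − b)/(a + b) = 0.4554/2.455 = 0.1855, so ω = 2 arcsin(0.1855) ≈ 21.4°.

21.4°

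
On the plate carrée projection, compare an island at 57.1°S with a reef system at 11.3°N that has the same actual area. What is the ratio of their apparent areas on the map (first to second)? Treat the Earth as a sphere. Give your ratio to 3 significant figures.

1.81

In the plate carrée (x = Rλ, y = Rφ), meridians are true-scale (h = 1) and parallels are stretched by k = sec φ.
Areal scale at 57.1°: h·k = 1.000 × 1.841 = 1.841.
Areal scale at 11.3°: h·k = 1.000 × 1.020 = 1.020.
Ratio = 1.841/1.020 ≈ 1.81.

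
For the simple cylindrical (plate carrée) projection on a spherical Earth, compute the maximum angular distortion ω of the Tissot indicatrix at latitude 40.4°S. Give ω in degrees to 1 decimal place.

For the equirectangular projection with φ₀ = 0 (plate carrée), h = 1 along meridians and k = sec φ along parallels.
At 40.4°: h = 1.000, k = 1.313; principal scales a = 1.313, b = 1.000.
sin(ω/2) = (a − b)/(a + b) = 0.3131/2.313 = 0.1354, so ω = 2 arcsin(0.1354) ≈ 15.6°.

15.6°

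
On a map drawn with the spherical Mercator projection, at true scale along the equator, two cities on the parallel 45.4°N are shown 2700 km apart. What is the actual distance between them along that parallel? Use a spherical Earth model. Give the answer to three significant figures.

1900 km

Mercator is conformal, so the point scale is isotropic: h = k = sec φ = 1/cos φ.
Along the parallel at 45.4°, map distances are exaggerated by k = sec 45.4° = 1.424.
True distance = 2700 / 1.424 = 2700 × cos 45.4° ≈ 1900 km.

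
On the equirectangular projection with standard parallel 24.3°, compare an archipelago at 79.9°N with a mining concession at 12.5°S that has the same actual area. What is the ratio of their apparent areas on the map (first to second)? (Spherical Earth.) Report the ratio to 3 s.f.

5.57

In the equirectangular projection with standard parallel φ₀ = 24.3° (x = Rλ cos φ₀, y = Rφ), meridians are true-scale (h = 1) and the parallel scale is k = cos φ₀ / cos φ.
Areal scale at 79.9°: h·k = 1.000 × 5.197 = 5.197.
Areal scale at 12.5°: h·k = 1.000 × 0.9335 = 0.9335.
Ratio = 5.197/0.9335 ≈ 5.57.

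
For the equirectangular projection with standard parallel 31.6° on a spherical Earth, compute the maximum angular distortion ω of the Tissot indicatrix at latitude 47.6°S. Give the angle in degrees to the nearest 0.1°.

13.4°

In the equirectangular projection with standard parallel φ₀ = 31.6° (x = Rλ cos φ₀, y = Rφ), meridians are true-scale (h = 1) and the parallel scale is k = cos φ₀ / cos φ.
At 47.6°: h = 1.000, k = 1.263; principal scales a = 1.263, b = 1.000.
sin(ω/2) = (a − b)/(a + b) = 0.2631/2.263 = 0.1163, so ω = 2 arcsin(0.1163) ≈ 13.4°.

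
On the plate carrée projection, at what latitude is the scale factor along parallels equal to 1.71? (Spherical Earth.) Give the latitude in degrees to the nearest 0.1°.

54.2°

Plate carrée: h = 1, k = sec φ along parallels.
sec φ = 1.71  ⇒  cos φ = 0.5848  ⇒  φ ≈ 54.2°.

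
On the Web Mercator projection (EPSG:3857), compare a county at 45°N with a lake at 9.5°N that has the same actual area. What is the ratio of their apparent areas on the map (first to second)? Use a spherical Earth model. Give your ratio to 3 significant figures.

1.95

Mercator is conformal with k = sec φ, so areal scale = k² = sec²φ.
At 45°: sec²(45°) = 1/0.7071² = 2.000.
At 9.5°: sec²(9.5°) = 1/0.9863² = 1.028.
Ratio = 2.000/1.028 = cos²(9.5°)/cos²(45°) ≈ 1.95.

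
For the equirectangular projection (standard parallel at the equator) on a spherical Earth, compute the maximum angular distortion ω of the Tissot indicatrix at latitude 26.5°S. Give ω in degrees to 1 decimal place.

For the equirectangular projection with φ₀ = 0 (plate carrée), h = 1 along meridians and k = sec φ along parallels.
At 26.5°: h = 1.000, k = 1.117; principal scales a = 1.117, b = 1.000.
sin(ω/2) = (a − b)/(a + b) = 0.1174/2.117 = 0.05545, so ω = 2 arcsin(0.05545) ≈ 6.4°.

6.4°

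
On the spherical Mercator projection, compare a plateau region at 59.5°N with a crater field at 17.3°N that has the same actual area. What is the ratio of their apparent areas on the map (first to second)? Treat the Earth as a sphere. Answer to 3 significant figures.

3.54

On Mercator, area is exaggerated by sec²φ = 1/cos²φ.
At 59.5°: sec²(59.5°) = 1/0.5075² = 3.882.
At 17.3°: sec²(17.3°) = 1/0.9548² = 1.097.
Ratio = 3.882/1.097 = cos²(17.3°)/cos²(59.5°) ≈ 3.54.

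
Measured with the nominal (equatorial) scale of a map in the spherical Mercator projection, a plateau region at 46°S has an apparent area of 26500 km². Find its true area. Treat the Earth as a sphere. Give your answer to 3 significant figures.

Mercator is conformal, so the point scale is isotropic: h = k = sec φ = 1/cos φ.
Areal scale = k² = sec²φ = 1/cos²(46°) = 1/0.6947² = 2.072.
True area = apparent / (areal scale) = 26500 / 2.072 ≈ 12800 km².

12800 km²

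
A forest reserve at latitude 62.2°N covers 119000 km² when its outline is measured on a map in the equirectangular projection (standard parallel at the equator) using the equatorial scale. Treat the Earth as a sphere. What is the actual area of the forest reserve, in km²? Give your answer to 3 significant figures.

Plate carrée maps x = Rλ, y = Rφ. The meridian scale is h = 1 and the parallel scale is k = 1/cos φ = sec φ.
Areal scale = h·k = 1 × sec φ; at 62.2°, h = 1.000, k = 2.144, so h·k = 2.144.
True area = apparent / (areal scale) = 119000 / 2.144 ≈ 55500 km².

55500 km²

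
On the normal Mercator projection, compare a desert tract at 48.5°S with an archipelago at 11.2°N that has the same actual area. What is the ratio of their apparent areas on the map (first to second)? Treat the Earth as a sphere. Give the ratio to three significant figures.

2.19

Mercator is conformal with k = sec φ, so areal scale = k² = sec²φ.
At 48.5°: sec²(48.5°) = 1/0.6626² = 2.278.
At 11.2°: sec²(11.2°) = 1/0.9810² = 1.039.
Ratio = 2.278/1.039 = cos²(11.2°)/cos²(48.5°) ≈ 2.19.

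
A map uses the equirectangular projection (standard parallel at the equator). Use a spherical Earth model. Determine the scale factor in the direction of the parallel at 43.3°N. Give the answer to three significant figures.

In the plate carrée (x = Rλ, y = Rφ), meridians are true-scale (h = 1) and parallels are stretched by k = sec φ.
k = 1/cos 43.3° = 1/0.7278 = 1.374.

1.37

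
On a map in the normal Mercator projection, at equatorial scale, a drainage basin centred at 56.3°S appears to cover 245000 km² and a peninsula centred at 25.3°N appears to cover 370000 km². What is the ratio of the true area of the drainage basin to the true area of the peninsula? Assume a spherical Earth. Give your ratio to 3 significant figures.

Since Mercator area scale is 1/cos²φ, the true area equals the apparent area multiplied by cos²φ.
True area of drainage basin: 245000 × cos²(56.3°) = 245000 × 0.3079 = 75420 km².
True area of peninsula: 370000 × cos²(25.3°) = 370000 × 0.8174 = 302400 km².
Ratio = 75420 / 302400 ≈ 0.249.

0.249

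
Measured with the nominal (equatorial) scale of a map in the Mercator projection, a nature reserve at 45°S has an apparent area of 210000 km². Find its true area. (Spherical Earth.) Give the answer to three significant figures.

The Mercator projection is conformal; its linear scale factor is the same in every direction and equals sec φ = 1/cos φ.
Areal scale = k² = sec²φ = 1/cos²(45°) = 1/0.7071² = 2.000.
True area = apparent / (areal scale) = 210000 / 2.000 ≈ 105000 km².

105000 km²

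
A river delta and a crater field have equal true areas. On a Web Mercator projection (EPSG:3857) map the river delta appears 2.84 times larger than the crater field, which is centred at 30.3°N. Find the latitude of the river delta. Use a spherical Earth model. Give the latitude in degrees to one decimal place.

On Mercator, (apparent₁)/(apparent₂) = sec²φ₁ / sec²φ₂ when true areas are equal.
cos²φ₂ / cos²φ₁ = 2.84  ⇒  cos φ₁ = cos 30.3° / √2.84 = 0.8634/1.685 = 0.5123.
φ₁ = arccos(0.5123) ≈ 59.2°.

59.2°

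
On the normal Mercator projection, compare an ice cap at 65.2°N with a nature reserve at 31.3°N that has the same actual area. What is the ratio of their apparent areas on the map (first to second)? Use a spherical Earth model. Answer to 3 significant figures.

4.15

Mercator is conformal with k = sec φ, so areal scale = k² = sec²φ.
At 65.2°: sec²(65.2°) = 1/0.4195² = 5.684.
At 31.3°: sec²(31.3°) = 1/0.8545² = 1.370.
Ratio = 5.684/1.370 = cos²(31.3°)/cos²(65.2°) ≈ 4.15.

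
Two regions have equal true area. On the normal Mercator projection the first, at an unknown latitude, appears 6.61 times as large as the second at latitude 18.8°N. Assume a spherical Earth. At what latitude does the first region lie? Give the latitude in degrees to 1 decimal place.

68.4°

Mercator areal scale is sec²φ, so apparent-area ratio = sec²φ₁ / sec²φ₂ = cos²φ₂ / cos²φ₁.
cos²φ₂ / cos²φ₁ = 6.61  ⇒  cos φ₁ = cos 18.8° / √6.61 = 0.9466/2.571 = 0.3682.
φ₁ = arccos(0.3682) ≈ 68.4°.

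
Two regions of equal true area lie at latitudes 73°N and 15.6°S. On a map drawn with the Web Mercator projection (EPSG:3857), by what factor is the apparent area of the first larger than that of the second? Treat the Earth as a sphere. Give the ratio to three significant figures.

10.9

On Mercator, area is exaggerated by sec²φ = 1/cos²φ.
At 73°: sec²(73°) = 1/0.2924² = 11.70.
At 15.6°: sec²(15.6°) = 1/0.9632² = 1.078.
Ratio = 11.70/1.078 = cos²(15.6°)/cos²(73°) ≈ 10.9.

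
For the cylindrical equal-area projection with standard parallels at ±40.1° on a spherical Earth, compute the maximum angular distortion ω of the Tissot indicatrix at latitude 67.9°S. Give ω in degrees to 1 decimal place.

75.2°

For cylindrical equal-area with standard parallel φ₀, h = cos φ / cos φ₀ and k = cos φ₀ / cos φ, so h·k = 1.
At 67.9°: h = 0.4918, k = 2.033; principal scales a = 2.033, b = 0.4918.
sin(ω/2) = (a − b)/(a + b) = 1.541/2.525 = 0.6104, so ω = 2 arcsin(0.6104) ≈ 75.2°.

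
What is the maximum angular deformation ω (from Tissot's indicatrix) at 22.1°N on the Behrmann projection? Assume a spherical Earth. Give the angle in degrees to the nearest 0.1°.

Behrmann is a cylindrical equal-area projection with standard parallels at ±30°. For cylindrical equal-area with standard parallel φ₀, h = cos φ / cos φ₀ and k = cos φ₀ / cos φ, so h·k = 1.
At 22.1°: h = 1.070, k = 0.9347; principal scales a = 1.070, b = 0.9347.
sin(ω/2) = (a − b)/(a + b) = 0.1352/2.005 = 0.06743, so ω = 2 arcsin(0.06743) ≈ 7.7°.

7.7°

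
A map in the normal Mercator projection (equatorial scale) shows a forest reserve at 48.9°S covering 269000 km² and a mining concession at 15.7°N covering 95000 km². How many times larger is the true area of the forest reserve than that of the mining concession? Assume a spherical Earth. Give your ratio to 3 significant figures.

1.32

Since Mercator area scale is 1/cos²φ, the true area equals the apparent area multiplied by cos²φ.
True area of forest reserve: 269000 × cos²(48.9°) = 269000 × 0.4321 = 116200 km².
True area of mining concession: 95000 × cos²(15.7°) = 95000 × 0.9268 = 88040 km².
Ratio = 116200 / 88040 ≈ 1.32.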